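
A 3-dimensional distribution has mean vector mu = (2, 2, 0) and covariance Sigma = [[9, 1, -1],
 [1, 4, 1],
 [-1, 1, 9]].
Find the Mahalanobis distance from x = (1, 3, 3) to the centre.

Step 1 — centre the observation: (x - mu) = (-1, 1, 3).

Step 2 — invert Sigma (cofactor / det for 3×3, or solve directly):
  Sigma^{-1} = [[0.1167, -0.0333, 0.0167],
 [-0.0333, 0.2667, -0.0333],
 [0.0167, -0.0333, 0.1167]].

Step 3 — form the quadratic (x - mu)^T · Sigma^{-1} · (x - mu):
  Sigma^{-1} · (x - mu) = (-0.1, 0.2, 0.3).
  (x - mu)^T · [Sigma^{-1} · (x - mu)] = (-1)·(-0.1) + (1)·(0.2) + (3)·(0.3) = 1.2.

Step 4 — take square root: d = √(1.2) ≈ 1.0954.

d(x, mu) = √(1.2) ≈ 1.0954


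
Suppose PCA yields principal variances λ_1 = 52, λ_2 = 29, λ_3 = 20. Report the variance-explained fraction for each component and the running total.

Step 1 — total variance = trace(Sigma) = Σ λ_i = 52 + 29 + 20 = 101.

Step 2 — fraction explained by component i = λ_i / Σ λ:
  PC1: 52/101 = 0.5149
  PC2: 29/101 = 0.2871
  PC3: 20/101 = 0.198

Step 3 — cumulative fraction after k components = (λ_1 + ... + λ_k) / Σ λ:
  k = 1: 52/101 = 0.5149
  k = 2: (52 + 29)/101 = 81/101 = 0.802
  k = 3: (52 + 29 + 20)/101 = 101/101 = 1

Summary (fraction, with percent):

explained: PC1 0.5149 (51.49%), PC2 0.2871 (28.71%), PC3 0.198 (19.8%);  cumulative: 0.5149, 0.802, 1


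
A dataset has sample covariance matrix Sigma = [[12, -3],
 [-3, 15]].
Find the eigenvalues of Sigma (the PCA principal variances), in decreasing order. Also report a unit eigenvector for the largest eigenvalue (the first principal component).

Step 1 — characteristic polynomial of 2×2 Sigma:
  det(Sigma - λI) = λ² - trace · λ + det = 0.
  trace = 12 + 15 = 27, det = 12·15 - (-3)² = 171.
Step 2 — discriminant:
  Δ = trace² - 4·det = 729 - 684 = 45.
Step 3 — eigenvalues:
  λ = (trace ± √Δ)/2 = (27 ± 6.7082)/2,
  λ_1 = 16.8541,  λ_2 = 10.1459.

Step 4 — unit eigenvector for λ_1: solve (Sigma - λ_1 I)v = 0. First row:
  (12 - 16.8541)·v_x + (-3)·v_y = 0, i.e. (-4.8541)·v_x + (-3)·v_y = 0,
  so v ∝ (b, λ_1 - a) = (-3, 4.8541); multiply by -1 so the first entry is positive: u = (3, -4.8541).
  ||u|| = √((3)² + (-4.8541)²) = √(32.5623) ≈ 5.7063,
  v_1 = u/||u|| ≈ (0.5257, -0.8507) (||v_1|| = 1).

λ_1 = 16.8541,  λ_2 = 10.1459;  v_1 ≈ (0.5257, -0.8507)


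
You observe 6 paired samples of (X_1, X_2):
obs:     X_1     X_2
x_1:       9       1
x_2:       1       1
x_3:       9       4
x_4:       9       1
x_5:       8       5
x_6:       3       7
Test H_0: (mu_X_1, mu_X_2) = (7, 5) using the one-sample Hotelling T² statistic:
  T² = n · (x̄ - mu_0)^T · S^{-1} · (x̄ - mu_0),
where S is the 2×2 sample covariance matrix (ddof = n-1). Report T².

Step 1 — sample mean vector:
  mean(X_1) = (9 + 1 + 9 + 9 + 8 + 3) / 6 = 39/6 = 6.5
  mean(X_2) = (1 + 1 + 4 + 1 + 5 + 7) / 6 = 19/6 = 3.1667
  x̄ = (6.5, 3.1667),  deviation x̄ - mu_0 = (6.5, 3.1667) - (7, 5) = (-0.5, -1.8333).

Step 2 — sample covariance matrix, S[i,j] = (1/(n-1)) · Σ_k (x_{k,i} - mean_i) · (x_{k,j} - mean_j), divisor n-1 = 5:
  S[X_1,X_1] = ((2.5)·(2.5) + (-5.5)·(-5.5) + (2.5)·(2.5) + (2.5)·(2.5) + (1.5)·(1.5) + (-3.5)·(-3.5)) / 5 = 63.5/5 = 12.7
  S[X_1,X_2] = ((2.5)·(-2.1667) + (-5.5)·(-2.1667) + (2.5)·(0.8333) + (2.5)·(-2.1667) + (1.5)·(1.8333) + (-3.5)·(3.8333)) / 5 = -7.5/5 = -1.5
  S[X_2,X_2] = ((-2.1667)·(-2.1667) + (-2.1667)·(-2.1667) + (0.8333)·(0.8333) + (-2.1667)·(-2.1667) + (1.8333)·(1.8333) + (3.8333)·(3.8333)) / 5 = 32.8333/5 = 6.5667
  S = [[12.7, -1.5],
 [-1.5, 6.5667]].

Step 3 — invert S. det(S) = 12.7·6.5667 - (-1.5)² = 81.1467.
  S^{-1} = (1/det) · [[d, -b], [-b, a]] = [[0.0809, 0.0185],
 [0.0185, 0.1565]].

Step 4 — quadratic form (x̄ - mu_0)^T · S^{-1} · (x̄ - mu_0):
  S^{-1} · (x̄ - mu_0) = (-0.0744, -0.2962),
  (x̄ - mu_0)^T · [...] = (-0.5)·(-0.0744) + (-1.8333)·(-0.2962) = 0.5802.

Step 5 — scale by n: T² = 6 · 0.5802 = 3.4809.

T² ≈ 3.4809


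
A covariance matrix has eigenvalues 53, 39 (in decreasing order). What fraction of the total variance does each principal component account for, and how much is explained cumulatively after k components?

Step 1 — total variance = trace(Sigma) = Σ λ_i = 53 + 39 = 92.

Step 2 — fraction explained by component i = λ_i / Σ λ:
  PC1: 53/92 = 0.5761
  PC2: 39/92 = 0.4239

Step 3 — cumulative fraction after k components = (λ_1 + ... + λ_k) / Σ λ:
  k = 1: 53/92 = 0.5761
  k = 2: (53 + 39)/92 = 92/92 = 1

Summary (fraction, with percent):

explained: PC1 0.5761 (57.61%), PC2 0.4239 (42.39%);  cumulative: 0.5761, 1


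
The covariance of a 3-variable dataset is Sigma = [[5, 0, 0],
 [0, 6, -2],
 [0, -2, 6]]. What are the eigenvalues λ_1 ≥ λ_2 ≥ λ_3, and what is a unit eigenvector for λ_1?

Step 1 — characteristic polynomial p(λ) = det(λI - Sigma) = λ³ - tr·λ² + c_1·λ - det, where tr = trace, c_1 = sum of the principal 2×2 minors, det = det(Sigma):
  tr = 5 + 6 + 6 = 17,
  c_1 = (5·6 - (0)²) + (5·6 - (0)²) + (6·6 - (-2)²) = 30 + 30 + 32 = 92,
  det = 5·(6·6 - (-2)²) - (0)·((0)·6 - (-2)·(0)) + (0)·((0)·(-2) - 6·(0)) = 5·(32) - (0)·(0) + (0)·(0) = 160.
  So p(λ) = λ³ - 17λ² + 92λ - 160.
Step 2 — look for an integer root (rational root theorem: any rational root is an integer divisor of 160). Testing λ = 4:
  p(4) = 64 - 272 + 368 - 160 = 0  ✓
  Dividing out (λ - 4): p(λ) = (λ - 4)(λ² - 13λ + 40).
Step 3 — remaining eigenvalues from the quadratic λ² - 13λ + 40 = 0:
  Δ = 13² - 4·40 = 169 - 160 = 9,  λ = (13 ± √9)/2 = (13 ± 3)/2 = 8 or 5.
  Sorted: λ_1 = 8,  λ_2 = 5,  λ_3 = 4  (check: sum = 17 = tr ✓).

Step 4 — unit eigenvector for λ_1 = 8: v spans the null space of (Sigma - λ_1 I), whose rows are
  r_1 = (-3, 0, 0),  r_2 = (0, -2, -2),  r_3 = (0, -2, -2).
  v is orthogonal to every row, so take v ∝ r_1 × r_2 = ((0)·(-2) - (0)·(-2), (0)·(0) - (-3)·(-2), (-3)·(-2) - (0)·(0)) = (0, -6, 6).
  Rescale (divide by 6; multiply by -1 so the first nonzero entry is positive): u = (0, 1, -1).
  ||u|| = √((0)² + (1)² + (-1)²) = √(2) ≈ 1.4142,  v_1 = u/||u|| ≈ (0, 0.7071, -0.7071) (||v_1|| = 1).

λ_1 = 8,  λ_2 = 5,  λ_3 = 4;  v_1 ≈ (0, 0.7071, -0.7071)


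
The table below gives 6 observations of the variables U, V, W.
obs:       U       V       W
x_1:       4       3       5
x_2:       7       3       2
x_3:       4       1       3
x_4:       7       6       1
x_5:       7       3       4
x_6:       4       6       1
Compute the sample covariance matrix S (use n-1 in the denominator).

Step 1 — column means:
  mean(U) = (4 + 7 + 4 + 7 + 7 + 4) / 6 = 33/6 = 5.5
  mean(V) = (3 + 3 + 1 + 6 + 3 + 6) / 6 = 22/6 = 3.6667
  mean(W) = (5 + 2 + 3 + 1 + 4 + 1) / 6 = 16/6 = 2.6667

Step 2 — sample covariance S[i,j] = (1/(n-1)) · Σ_k (x_{k,i} - mean_i) · (x_{k,j} - mean_j), with n-1 = 5.
  S[U,U] = ((-1.5)·(-1.5) + (1.5)·(1.5) + (-1.5)·(-1.5) + (1.5)·(1.5) + (1.5)·(1.5) + (-1.5)·(-1.5)) / 5 = 13.5/5 = 2.7
  S[U,V] = ((-1.5)·(-0.6667) + (1.5)·(-0.6667) + (-1.5)·(-2.6667) + (1.5)·(2.3333) + (1.5)·(-0.6667) + (-1.5)·(2.3333)) / 5 = 3/5 = 0.6
  S[U,W] = ((-1.5)·(2.3333) + (1.5)·(-0.6667) + (-1.5)·(0.3333) + (1.5)·(-1.6667) + (1.5)·(1.3333) + (-1.5)·(-1.6667)) / 5 = -3/5 = -0.6
  S[V,V] = ((-0.6667)·(-0.6667) + (-0.6667)·(-0.6667) + (-2.6667)·(-2.6667) + (2.3333)·(2.3333) + (-0.6667)·(-0.6667) + (2.3333)·(2.3333)) / 5 = 19.3333/5 = 3.8667
  S[V,W] = ((-0.6667)·(2.3333) + (-0.6667)·(-0.6667) + (-2.6667)·(0.3333) + (2.3333)·(-1.6667) + (-0.6667)·(1.3333) + (2.3333)·(-1.6667)) / 5 = -10.6667/5 = -2.1333
  S[W,W] = ((2.3333)·(2.3333) + (-0.6667)·(-0.6667) + (0.3333)·(0.3333) + (-1.6667)·(-1.6667) + (1.3333)·(1.3333) + (-1.6667)·(-1.6667)) / 5 = 13.3333/5 = 2.6667

S is symmetric (S[j,i] = S[i,j]). Assembling:

S = [[2.7, 0.6, -0.6],
 [0.6, 3.8667, -2.1333],
 [-0.6, -2.1333, 2.6667]]


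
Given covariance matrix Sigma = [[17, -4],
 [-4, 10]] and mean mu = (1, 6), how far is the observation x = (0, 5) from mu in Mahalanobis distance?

Step 1 — centre the observation: (x - mu) = (-1, -1).

Step 2 — invert Sigma. det(Sigma) = 17·10 - (-4)² = 154.
  Sigma^{-1} = (1/det) · [[d, -b], [-b, a]] = [[0.0649, 0.026],
 [0.026, 0.1104]].

Step 3 — form the quadratic (x - mu)^T · Sigma^{-1} · (x - mu):
  Sigma^{-1} · (x - mu) = (-0.0909, -0.1364).
  (x - mu)^T · [Sigma^{-1} · (x - mu)] = (-1)·(-0.0909) + (-1)·(-0.1364) = 0.2273.

Step 4 — take square root: d = √(0.2273) ≈ 0.4767.

d(x, mu) = √(0.2273) ≈ 0.4767


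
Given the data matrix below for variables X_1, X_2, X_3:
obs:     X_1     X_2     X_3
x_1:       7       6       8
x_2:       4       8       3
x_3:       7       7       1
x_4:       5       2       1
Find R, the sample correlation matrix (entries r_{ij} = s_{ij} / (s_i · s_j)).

Step 1 — column means:
  mean(X_1) = (7 + 4 + 7 + 5) / 4 = 23/4 = 5.75
  mean(X_2) = (6 + 8 + 7 + 2) / 4 = 23/4 = 5.75
  mean(X_3) = (8 + 3 + 1 + 1) / 4 = 13/4 = 3.25

Step 2 — sample variances and covariances s[i,j] = (1/(n-1)) · Σ_k (x_{k,i} - mean_i) · (x_{k,j} - mean_j), with n-1 = 3:
  s[X_1,X_1] = ((1.25)·(1.25) + (-1.75)·(-1.75) + (1.25)·(1.25) + (-0.75)·(-0.75)) / 3 = 6.75/3 = 2.25
  s[X_1,X_2] = ((1.25)·(0.25) + (-1.75)·(2.25) + (1.25)·(1.25) + (-0.75)·(-3.75)) / 3 = 0.75/3 = 0.25
  s[X_1,X_3] = ((1.25)·(4.75) + (-1.75)·(-0.25) + (1.25)·(-2.25) + (-0.75)·(-2.25)) / 3 = 5.25/3 = 1.75
  s[X_2,X_2] = ((0.25)·(0.25) + (2.25)·(2.25) + (1.25)·(1.25) + (-3.75)·(-3.75)) / 3 = 20.75/3 = 6.9167
  s[X_2,X_3] = ((0.25)·(4.75) + (2.25)·(-0.25) + (1.25)·(-2.25) + (-3.75)·(-2.25)) / 3 = 6.25/3 = 2.0833
  s[X_3,X_3] = ((4.75)·(4.75) + (-0.25)·(-0.25) + (-2.25)·(-2.25) + (-2.25)·(-2.25)) / 3 = 32.75/3 = 10.9167
  Sample standard deviations s_i = √(s[i,i]):
  s(X_1) = √(2.25) = 1.5
  s(X_2) = √(6.9167) = 2.63
  s(X_3) = √(10.9167) = 3.304

Step 3 — r_{ij} = s_{ij} / (s_i · s_j):
  r[X_1,X_1] = 1 (diagonal).
  r[X_1,X_2] = 0.25 / (1.5 · 2.63) = 0.25 / 3.9449 = 0.0634
  r[X_1,X_3] = 1.75 / (1.5 · 3.304) = 1.75 / 4.9561 = 0.3531
  r[X_2,X_2] = 1 (diagonal).
  r[X_2,X_3] = 2.0833 / (2.63 · 3.304) = 2.0833 / 8.6895 = 0.2398
  r[X_3,X_3] = 1 (diagonal).

R is symmetric with unit diagonal. Assembling:

R = [[1, 0.0634, 0.3531],
 [0.0634, 1, 0.2398],
 [0.3531, 0.2398, 1]]


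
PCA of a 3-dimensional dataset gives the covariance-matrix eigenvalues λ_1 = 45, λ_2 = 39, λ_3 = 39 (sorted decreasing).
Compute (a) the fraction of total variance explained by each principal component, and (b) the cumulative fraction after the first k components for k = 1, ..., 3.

Step 1 — total variance = trace(Sigma) = Σ λ_i = 45 + 39 + 39 = 123.

Step 2 — fraction explained by component i = λ_i / Σ λ:
  PC1: 45/123 = 0.3659
  PC2: 39/123 = 0.3171
  PC3: 39/123 = 0.3171

Step 3 — cumulative fraction after k components = (λ_1 + ... + λ_k) / Σ λ:
  k = 1: 45/123 = 0.3659
  k = 2: (45 + 39)/123 = 84/123 = 0.6829
  k = 3: (45 + 39 + 39)/123 = 123/123 = 1

Summary (fraction, with percent):

explained: PC1 0.3659 (36.59%), PC2 0.3171 (31.71%), PC3 0.3171 (31.71%);  cumulative: 0.3659, 0.6829, 1


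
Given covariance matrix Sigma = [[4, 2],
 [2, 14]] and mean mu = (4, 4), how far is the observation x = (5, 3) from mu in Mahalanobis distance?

Step 1 — centre the observation: (x - mu) = (1, -1).

Step 2 — invert Sigma. det(Sigma) = 4·14 - (2)² = 52.
  Sigma^{-1} = (1/det) · [[d, -b], [-b, a]] = [[0.2692, -0.0385],
 [-0.0385, 0.0769]].

Step 3 — form the quadratic (x - mu)^T · Sigma^{-1} · (x - mu):
  Sigma^{-1} · (x - mu) = (0.3077, -0.1154).
  (x - mu)^T · [Sigma^{-1} · (x - mu)] = (1)·(0.3077) + (-1)·(-0.1154) = 0.4231.

Step 4 — take square root: d = √(0.4231) ≈ 0.6504.

d(x, mu) = √(0.4231) ≈ 0.6504


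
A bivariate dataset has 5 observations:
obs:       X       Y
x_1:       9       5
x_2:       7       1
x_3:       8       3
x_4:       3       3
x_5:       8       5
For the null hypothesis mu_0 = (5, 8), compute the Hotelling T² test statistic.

Step 1 — sample mean vector:
  mean(X) = (9 + 7 + 8 + 3 + 8) / 5 = 35/5 = 7
  mean(Y) = (5 + 1 + 3 + 3 + 5) / 5 = 17/5 = 3.4
  x̄ = (7, 3.4),  deviation x̄ - mu_0 = (7, 3.4) - (5, 8) = (2, -4.6).

Step 2 — sample covariance matrix, S[i,j] = (1/(n-1)) · Σ_k (x_{k,i} - mean_i) · (x_{k,j} - mean_j), divisor n-1 = 4:
  S[X,X] = ((2)·(2) + (0)·(0) + (1)·(1) + (-4)·(-4) + (1)·(1)) / 4 = 22/4 = 5.5
  S[X,Y] = ((2)·(1.6) + (0)·(-2.4) + (1)·(-0.4) + (-4)·(-0.4) + (1)·(1.6)) / 4 = 6/4 = 1.5
  S[Y,Y] = ((1.6)·(1.6) + (-2.4)·(-2.4) + (-0.4)·(-0.4) + (-0.4)·(-0.4) + (1.6)·(1.6)) / 4 = 11.2/4 = 2.8
  S = [[5.5, 1.5],
 [1.5, 2.8]].

Step 3 — invert S. det(S) = 5.5·2.8 - (1.5)² = 13.15.
  S^{-1} = (1/det) · [[d, -b], [-b, a]] = [[0.2129, -0.1141],
 [-0.1141, 0.4183]].

Step 4 — quadratic form (x̄ - mu_0)^T · S^{-1} · (x̄ - mu_0):
  S^{-1} · (x̄ - mu_0) = (0.9506, -2.1521),
  (x̄ - mu_0)^T · [...] = (2)·(0.9506) + (-4.6)·(-2.1521) = 11.8008.

Step 5 — scale by n: T² = 5 · 11.8008 = 59.0038.

T² ≈ 59.0038


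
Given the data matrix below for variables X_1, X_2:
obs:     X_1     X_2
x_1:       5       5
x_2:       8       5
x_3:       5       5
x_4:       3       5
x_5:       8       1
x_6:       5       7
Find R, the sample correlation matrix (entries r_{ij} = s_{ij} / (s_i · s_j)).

Step 1 — column means:
  mean(X_1) = (5 + 8 + 5 + 3 + 8 + 5) / 6 = 34/6 = 5.6667
  mean(X_2) = (5 + 5 + 5 + 5 + 1 + 7) / 6 = 28/6 = 4.6667

Step 2 — sample variances and covariances s[i,j] = (1/(n-1)) · Σ_k (x_{k,i} - mean_i) · (x_{k,j} - mean_j), with n-1 = 5:
  s[X_1,X_1] = ((-0.6667)·(-0.6667) + (2.3333)·(2.3333) + (-0.6667)·(-0.6667) + (-2.6667)·(-2.6667) + (2.3333)·(2.3333) + (-0.6667)·(-0.6667)) / 5 = 19.3333/5 = 3.8667
  s[X_1,X_2] = ((-0.6667)·(0.3333) + (2.3333)·(0.3333) + (-0.6667)·(0.3333) + (-2.6667)·(0.3333) + (2.3333)·(-3.6667) + (-0.6667)·(2.3333)) / 5 = -10.6667/5 = -2.1333
  s[X_2,X_2] = ((0.3333)·(0.3333) + (0.3333)·(0.3333) + (0.3333)·(0.3333) + (0.3333)·(0.3333) + (-3.6667)·(-3.6667) + (2.3333)·(2.3333)) / 5 = 19.3333/5 = 3.8667
  Sample standard deviations s_i = √(s[i,i]):
  s(X_1) = √(3.8667) = 1.9664
  s(X_2) = √(3.8667) = 1.9664

Step 3 — r_{ij} = s_{ij} / (s_i · s_j):
  r[X_1,X_1] = 1 (diagonal).
  r[X_1,X_2] = -2.1333 / (1.9664 · 1.9664) = -2.1333 / 3.8667 = -0.5517
  r[X_2,X_2] = 1 (diagonal).

R is symmetric with unit diagonal. Assembling:

R = [[1, -0.5517],
 [-0.5517, 1]]


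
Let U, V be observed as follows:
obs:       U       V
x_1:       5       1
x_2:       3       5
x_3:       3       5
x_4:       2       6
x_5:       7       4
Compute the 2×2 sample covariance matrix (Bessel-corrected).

Step 1 — column means:
  mean(U) = (5 + 3 + 3 + 2 + 7) / 5 = 20/5 = 4
  mean(V) = (1 + 5 + 5 + 6 + 4) / 5 = 21/5 = 4.2

Step 2 — sample covariance S[i,j] = (1/(n-1)) · Σ_k (x_{k,i} - mean_i) · (x_{k,j} - mean_j), with n-1 = 4.
  S[U,U] = ((1)·(1) + (-1)·(-1) + (-1)·(-1) + (-2)·(-2) + (3)·(3)) / 4 = 16/4 = 4
  S[U,V] = ((1)·(-3.2) + (-1)·(0.8) + (-1)·(0.8) + (-2)·(1.8) + (3)·(-0.2)) / 4 = -9/4 = -2.25
  S[V,V] = ((-3.2)·(-3.2) + (0.8)·(0.8) + (0.8)·(0.8) + (1.8)·(1.8) + (-0.2)·(-0.2)) / 4 = 14.8/4 = 3.7

S is symmetric (S[j,i] = S[i,j]). Assembling:

S = [[4, -2.25],
 [-2.25, 3.7]]


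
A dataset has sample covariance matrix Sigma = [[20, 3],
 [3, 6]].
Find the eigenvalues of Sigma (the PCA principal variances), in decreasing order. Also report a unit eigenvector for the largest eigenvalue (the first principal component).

Step 1 — characteristic polynomial of 2×2 Sigma:
  det(Sigma - λI) = λ² - trace · λ + det = 0.
  trace = 20 + 6 = 26, det = 20·6 - (3)² = 111.
Step 2 — discriminant:
  Δ = trace² - 4·det = 676 - 444 = 232.
Step 3 — eigenvalues:
  λ = (trace ± √Δ)/2 = (26 ± 15.2315)/2,
  λ_1 = 20.6158,  λ_2 = 5.3842.

Step 4 — unit eigenvector for λ_1: solve (Sigma - λ_1 I)v = 0. First row:
  (20 - 20.6158)·v_x + (3)·v_y = 0, i.e. (-0.6158)·v_x + (3)·v_y = 0,
  so v ∝ (b, λ_1 - a) = (3, 0.6158) = u.
  ||u|| = √((3)² + (0.6158)²) = √(9.3792) ≈ 3.0625,
  v_1 = u/||u|| ≈ (0.9796, 0.2011) (||v_1|| = 1).

λ_1 = 20.6158,  λ_2 = 5.3842;  v_1 ≈ (0.9796, 0.2011)


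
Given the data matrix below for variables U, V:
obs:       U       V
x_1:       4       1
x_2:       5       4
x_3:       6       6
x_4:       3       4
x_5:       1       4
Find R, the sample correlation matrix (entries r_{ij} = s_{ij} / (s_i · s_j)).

Step 1 — column means:
  mean(U) = (4 + 5 + 6 + 3 + 1) / 5 = 19/5 = 3.8
  mean(V) = (1 + 4 + 6 + 4 + 4) / 5 = 19/5 = 3.8

Step 2 — sample variances and covariances s[i,j] = (1/(n-1)) · Σ_k (x_{k,i} - mean_i) · (x_{k,j} - mean_j), with n-1 = 4:
  s[U,U] = ((0.2)·(0.2) + (1.2)·(1.2) + (2.2)·(2.2) + (-0.8)·(-0.8) + (-2.8)·(-2.8)) / 4 = 14.8/4 = 3.7
  s[U,V] = ((0.2)·(-2.8) + (1.2)·(0.2) + (2.2)·(2.2) + (-0.8)·(0.2) + (-2.8)·(0.2)) / 4 = 3.8/4 = 0.95
  s[V,V] = ((-2.8)·(-2.8) + (0.2)·(0.2) + (2.2)·(2.2) + (0.2)·(0.2) + (0.2)·(0.2)) / 4 = 12.8/4 = 3.2
  Sample standard deviations s_i = √(s[i,i]):
  s(U) = √(3.7) = 1.9235
  s(V) = √(3.2) = 1.7889

Step 3 — r_{ij} = s_{ij} / (s_i · s_j):
  r[U,U] = 1 (diagonal).
  r[U,V] = 0.95 / (1.9235 · 1.7889) = 0.95 / 3.4409 = 0.2761
  r[V,V] = 1 (diagonal).

R is symmetric with unit diagonal. Assembling:

R = [[1, 0.2761],
 [0.2761, 1]]


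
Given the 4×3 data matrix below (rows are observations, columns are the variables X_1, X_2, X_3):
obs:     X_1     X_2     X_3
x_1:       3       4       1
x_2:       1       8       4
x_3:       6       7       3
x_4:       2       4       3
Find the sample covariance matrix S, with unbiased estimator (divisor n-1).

Step 1 — column means:
  mean(X_1) = (3 + 1 + 6 + 2) / 4 = 12/4 = 3
  mean(X_2) = (4 + 8 + 7 + 4) / 4 = 23/4 = 5.75
  mean(X_3) = (1 + 4 + 3 + 3) / 4 = 11/4 = 2.75

Step 2 — sample covariance S[i,j] = (1/(n-1)) · Σ_k (x_{k,i} - mean_i) · (x_{k,j} - mean_j), with n-1 = 3.
  S[X_1,X_1] = ((0)·(0) + (-2)·(-2) + (3)·(3) + (-1)·(-1)) / 3 = 14/3 = 4.6667
  S[X_1,X_2] = ((0)·(-1.75) + (-2)·(2.25) + (3)·(1.25) + (-1)·(-1.75)) / 3 = 1/3 = 0.3333
  S[X_1,X_3] = ((0)·(-1.75) + (-2)·(1.25) + (3)·(0.25) + (-1)·(0.25)) / 3 = -2/3 = -0.6667
  S[X_2,X_2] = ((-1.75)·(-1.75) + (2.25)·(2.25) + (1.25)·(1.25) + (-1.75)·(-1.75)) / 3 = 12.75/3 = 4.25
  S[X_2,X_3] = ((-1.75)·(-1.75) + (2.25)·(1.25) + (1.25)·(0.25) + (-1.75)·(0.25)) / 3 = 5.75/3 = 1.9167
  S[X_3,X_3] = ((-1.75)·(-1.75) + (1.25)·(1.25) + (0.25)·(0.25) + (0.25)·(0.25)) / 3 = 4.75/3 = 1.5833

S is symmetric (S[j,i] = S[i,j]). Assembling:

S = [[4.6667, 0.3333, -0.6667],
 [0.3333, 4.25, 1.9167],
 [-0.6667, 1.9167, 1.5833]]


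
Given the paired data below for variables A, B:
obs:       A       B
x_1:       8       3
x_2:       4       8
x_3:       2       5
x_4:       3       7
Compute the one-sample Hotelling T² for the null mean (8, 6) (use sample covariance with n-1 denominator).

Step 1 — sample mean vector:
  mean(A) = (8 + 4 + 2 + 3) / 4 = 17/4 = 4.25
  mean(B) = (3 + 8 + 5 + 7) / 4 = 23/4 = 5.75
  x̄ = (4.25, 5.75),  deviation x̄ - mu_0 = (4.25, 5.75) - (8, 6) = (-3.75, -0.25).

Step 2 — sample covariance matrix, S[i,j] = (1/(n-1)) · Σ_k (x_{k,i} - mean_i) · (x_{k,j} - mean_j), divisor n-1 = 3:
  S[A,A] = ((3.75)·(3.75) + (-0.25)·(-0.25) + (-2.25)·(-2.25) + (-1.25)·(-1.25)) / 3 = 20.75/3 = 6.9167
  S[A,B] = ((3.75)·(-2.75) + (-0.25)·(2.25) + (-2.25)·(-0.75) + (-1.25)·(1.25)) / 3 = -10.75/3 = -3.5833
  S[B,B] = ((-2.75)·(-2.75) + (2.25)·(2.25) + (-0.75)·(-0.75) + (1.25)·(1.25)) / 3 = 14.75/3 = 4.9167
  S = [[6.9167, -3.5833],
 [-3.5833, 4.9167]].

Step 3 — invert S. det(S) = 6.9167·4.9167 - (-3.5833)² = 21.1667.
  S^{-1} = (1/det) · [[d, -b], [-b, a]] = [[0.2323, 0.1693],
 [0.1693, 0.3268]].

Step 4 — quadratic form (x̄ - mu_0)^T · S^{-1} · (x̄ - mu_0):
  S^{-1} · (x̄ - mu_0) = (-0.9134, -0.7165),
  (x̄ - mu_0)^T · [...] = (-3.75)·(-0.9134) + (-0.25)·(-0.7165) = 3.6043.

Step 5 — scale by n: T² = 4 · 3.6043 = 14.4173.

T² ≈ 14.4173


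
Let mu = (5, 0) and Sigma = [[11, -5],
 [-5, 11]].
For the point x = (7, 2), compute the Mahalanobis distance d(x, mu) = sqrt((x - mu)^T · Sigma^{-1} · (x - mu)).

Step 1 — centre the observation: (x - mu) = (2, 2).

Step 2 — invert Sigma. det(Sigma) = 11·11 - (-5)² = 96.
  Sigma^{-1} = (1/det) · [[d, -b], [-b, a]] = [[0.1146, 0.0521],
 [0.0521, 0.1146]].

Step 3 — form the quadratic (x - mu)^T · Sigma^{-1} · (x - mu):
  Sigma^{-1} · (x - mu) = (0.3333, 0.3333).
  (x - mu)^T · [Sigma^{-1} · (x - mu)] = (2)·(0.3333) + (2)·(0.3333) = 1.3333.

Step 4 — take square root: d = √(1.3333) ≈ 1.1547.

d(x, mu) = √(1.3333) ≈ 1.1547


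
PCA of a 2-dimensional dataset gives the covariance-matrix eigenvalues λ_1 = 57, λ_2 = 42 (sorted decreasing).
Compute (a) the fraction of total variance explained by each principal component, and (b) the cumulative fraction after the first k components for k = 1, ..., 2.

Step 1 — total variance = trace(Sigma) = Σ λ_i = 57 + 42 = 99.

Step 2 — fraction explained by component i = λ_i / Σ λ:
  PC1: 57/99 = 0.5758
  PC2: 42/99 = 0.4242

Step 3 — cumulative fraction after k components = (λ_1 + ... + λ_k) / Σ λ:
  k = 1: 57/99 = 0.5758
  k = 2: (57 + 42)/99 = 99/99 = 1

Summary (fraction, with percent):

explained: PC1 0.5758 (57.58%), PC2 0.4242 (42.42%);  cumulative: 0.5758, 1


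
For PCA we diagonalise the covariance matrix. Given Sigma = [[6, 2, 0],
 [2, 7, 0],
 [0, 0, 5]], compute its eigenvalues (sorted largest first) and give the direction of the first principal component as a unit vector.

Step 1 — characteristic polynomial p(λ) = det(λI - Sigma) = λ³ - tr·λ² + c_1·λ - det, where tr = trace, c_1 = sum of the principal 2×2 minors, det = det(Sigma):
  tr = 6 + 7 + 5 = 18,
  c_1 = (6·7 - (2)²) + (6·5 - (0)²) + (7·5 - (0)²) = 38 + 30 + 35 = 103,
  det = 6·(7·5 - (0)²) - (2)·((2)·5 - (0)·(0)) + (0)·((2)·(0) - 7·(0)) = 6·(35) - (2)·(10) + (0)·(0) = 190.
  So p(λ) = λ³ - 18λ² + 103λ - 190.
Step 2 — look for an integer root (rational root theorem: any rational root is an integer divisor of 190). Testing λ = 5:
  p(5) = 125 - 450 + 515 - 190 = 0  ✓
  Dividing out (λ - 5): p(λ) = (λ - 5)(λ² - 13λ + 38).
Step 3 — remaining eigenvalues from the quadratic λ² - 13λ + 38 = 0:
  Δ = 13² - 4·38 = 169 - 152 = 17,  λ = (13 ± √17)/2 = (13 ± 4.1231)/2 ≈ 8.5616 or 4.4384.
  Sorted: λ_1 = 8.5616,  λ_2 = 5,  λ_3 = 4.4384  (check: sum = 18 = tr ✓).

Step 4 — unit eigenvector for λ_1 ≈ 8.5616: v spans the null space of (Sigma - λ_1 I), whose rows are
  r_1 = (-2.5616, 2, 0),  r_2 = (2, -1.5616, 0),  r_3 = (0, 0, -3.5616).
  v is orthogonal to every row, so take v ∝ r_1 × r_3 = ((2)·(-3.5616) - (0)·(0), (0)·(0) - (-2.5616)·(-3.5616), (-2.5616)·(0) - (2)·(0)) ≈ (-7.1231, -9.1231, 0).
  Rescale (multiply by -1 so the first nonzero entry is positive): u = (7.1231, 9.1231, 0).
  ||u|| = √((7.1231)² + (9.1231)² + (0)²) = √(133.9697) ≈ 11.5745,  v_1 = u/||u|| ≈ (0.6154, 0.7882, 0) (||v_1|| = 1).

λ_1 = 8.5616,  λ_2 = 5,  λ_3 = 4.4384;  v_1 ≈ (0.6154, 0.7882, 0)


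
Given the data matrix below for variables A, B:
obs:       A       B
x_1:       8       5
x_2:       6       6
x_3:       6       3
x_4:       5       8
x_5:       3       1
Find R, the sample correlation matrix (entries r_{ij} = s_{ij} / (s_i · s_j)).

Step 1 — column means:
  mean(A) = (8 + 6 + 6 + 5 + 3) / 5 = 28/5 = 5.6
  mean(B) = (5 + 6 + 3 + 8 + 1) / 5 = 23/5 = 4.6

Step 2 — sample variances and covariances s[i,j] = (1/(n-1)) · Σ_k (x_{k,i} - mean_i) · (x_{k,j} - mean_j), with n-1 = 4:
  s[A,A] = ((2.4)·(2.4) + (0.4)·(0.4) + (0.4)·(0.4) + (-0.6)·(-0.6) + (-2.6)·(-2.6)) / 4 = 13.2/4 = 3.3
  s[A,B] = ((2.4)·(0.4) + (0.4)·(1.4) + (0.4)·(-1.6) + (-0.6)·(3.4) + (-2.6)·(-3.6)) / 4 = 8.2/4 = 2.05
  s[B,B] = ((0.4)·(0.4) + (1.4)·(1.4) + (-1.6)·(-1.6) + (3.4)·(3.4) + (-3.6)·(-3.6)) / 4 = 29.2/4 = 7.3
  Sample standard deviations s_i = √(s[i,i]):
  s(A) = √(3.3) = 1.8166
  s(B) = √(7.3) = 2.7019

Step 3 — r_{ij} = s_{ij} / (s_i · s_j):
  r[A,A] = 1 (diagonal).
  r[A,B] = 2.05 / (1.8166 · 2.7019) = 2.05 / 4.9082 = 0.4177
  r[B,B] = 1 (diagonal).

R is symmetric with unit diagonal. Assembling:

R = [[1, 0.4177],
 [0.4177, 1]]


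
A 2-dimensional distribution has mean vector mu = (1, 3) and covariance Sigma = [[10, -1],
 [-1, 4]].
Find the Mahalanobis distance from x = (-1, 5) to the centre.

Step 1 — centre the observation: (x - mu) = (-2, 2).

Step 2 — invert Sigma. det(Sigma) = 10·4 - (-1)² = 39.
  Sigma^{-1} = (1/det) · [[d, -b], [-b, a]] = [[0.1026, 0.0256],
 [0.0256, 0.2564]].

Step 3 — form the quadratic (x - mu)^T · Sigma^{-1} · (x - mu):
  Sigma^{-1} · (x - mu) = (-0.1538, 0.4615).
  (x - mu)^T · [Sigma^{-1} · (x - mu)] = (-2)·(-0.1538) + (2)·(0.4615) = 1.2308.

Step 4 — take square root: d = √(1.2308) ≈ 1.1094.

d(x, mu) = √(1.2308) ≈ 1.1094


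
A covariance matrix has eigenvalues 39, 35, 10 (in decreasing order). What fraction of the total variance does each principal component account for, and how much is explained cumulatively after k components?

Step 1 — total variance = trace(Sigma) = Σ λ_i = 39 + 35 + 10 = 84.

Step 2 — fraction explained by component i = λ_i / Σ λ:
  PC1: 39/84 = 0.4643
  PC2: 35/84 = 0.4167
  PC3: 10/84 = 0.119

Step 3 — cumulative fraction after k components = (λ_1 + ... + λ_k) / Σ λ:
  k = 1: 39/84 = 0.4643
  k = 2: (39 + 35)/84 = 74/84 = 0.881
  k = 3: (39 + 35 + 10)/84 = 84/84 = 1

Summary (fraction, with percent):

explained: PC1 0.4643 (46.43%), PC2 0.4167 (41.67%), PC3 0.119 (11.9%);  cumulative: 0.4643, 0.881, 1


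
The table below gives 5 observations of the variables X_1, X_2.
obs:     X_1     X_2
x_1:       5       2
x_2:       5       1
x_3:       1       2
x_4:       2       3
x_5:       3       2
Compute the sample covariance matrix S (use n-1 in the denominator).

Step 1 — column means:
  mean(X_1) = (5 + 5 + 1 + 2 + 3) / 5 = 16/5 = 3.2
  mean(X_2) = (2 + 1 + 2 + 3 + 2) / 5 = 10/5 = 2

Step 2 — sample covariance S[i,j] = (1/(n-1)) · Σ_k (x_{k,i} - mean_i) · (x_{k,j} - mean_j), with n-1 = 4.
  S[X_1,X_1] = ((1.8)·(1.8) + (1.8)·(1.8) + (-2.2)·(-2.2) + (-1.2)·(-1.2) + (-0.2)·(-0.2)) / 4 = 12.8/4 = 3.2
  S[X_1,X_2] = ((1.8)·(0) + (1.8)·(-1) + (-2.2)·(0) + (-1.2)·(1) + (-0.2)·(0)) / 4 = -3/4 = -0.75
  S[X_2,X_2] = ((0)·(0) + (-1)·(-1) + (0)·(0) + (1)·(1) + (0)·(0)) / 4 = 2/4 = 0.5

S is symmetric (S[j,i] = S[i,j]). Assembling:

S = [[3.2, -0.75],
 [-0.75, 0.5]]


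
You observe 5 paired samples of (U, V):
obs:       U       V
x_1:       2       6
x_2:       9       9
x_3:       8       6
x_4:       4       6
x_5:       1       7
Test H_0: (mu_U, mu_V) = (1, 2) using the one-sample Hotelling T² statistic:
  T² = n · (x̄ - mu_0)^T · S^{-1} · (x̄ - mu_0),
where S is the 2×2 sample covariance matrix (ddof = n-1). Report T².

Step 1 — sample mean vector:
  mean(U) = (2 + 9 + 8 + 4 + 1) / 5 = 24/5 = 4.8
  mean(V) = (6 + 9 + 6 + 6 + 7) / 5 = 34/5 = 6.8
  x̄ = (4.8, 6.8),  deviation x̄ - mu_0 = (4.8, 6.8) - (1, 2) = (3.8, 4.8).

Step 2 — sample covariance matrix, S[i,j] = (1/(n-1)) · Σ_k (x_{k,i} - mean_i) · (x_{k,j} - mean_j), divisor n-1 = 4:
  S[U,U] = ((-2.8)·(-2.8) + (4.2)·(4.2) + (3.2)·(3.2) + (-0.8)·(-0.8) + (-3.8)·(-3.8)) / 4 = 50.8/4 = 12.7
  S[U,V] = ((-2.8)·(-0.8) + (4.2)·(2.2) + (3.2)·(-0.8) + (-0.8)·(-0.8) + (-3.8)·(0.2)) / 4 = 8.8/4 = 2.2
  S[V,V] = ((-0.8)·(-0.8) + (2.2)·(2.2) + (-0.8)·(-0.8) + (-0.8)·(-0.8) + (0.2)·(0.2)) / 4 = 6.8/4 = 1.7
  S = [[12.7, 2.2],
 [2.2, 1.7]].

Step 3 — invert S. det(S) = 12.7·1.7 - (2.2)² = 16.75.
  S^{-1} = (1/det) · [[d, -b], [-b, a]] = [[0.1015, -0.1313],
 [-0.1313, 0.7582]].

Step 4 — quadratic form (x̄ - mu_0)^T · S^{-1} · (x̄ - mu_0):
  S^{-1} · (x̄ - mu_0) = (-0.2448, 3.1403),
  (x̄ - mu_0)^T · [...] = (3.8)·(-0.2448) + (4.8)·(3.1403) = 14.1433.

Step 5 — scale by n: T² = 5 · 14.1433 = 70.7164.

T² ≈ 70.7164


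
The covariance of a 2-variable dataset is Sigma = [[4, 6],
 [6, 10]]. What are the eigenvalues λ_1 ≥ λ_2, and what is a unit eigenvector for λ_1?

Step 1 — characteristic polynomial of 2×2 Sigma:
  det(Sigma - λI) = λ² - trace · λ + det = 0.
  trace = 4 + 10 = 14, det = 4·10 - (6)² = 4.
Step 2 — discriminant:
  Δ = trace² - 4·det = 196 - 16 = 180.
Step 3 — eigenvalues:
  λ = (trace ± √Δ)/2 = (14 ± 13.4164)/2,
  λ_1 = 13.7082,  λ_2 = 0.2918.

Step 4 — unit eigenvector for λ_1: solve (Sigma - λ_1 I)v = 0. First row:
  (4 - 13.7082)·v_x + (6)·v_y = 0, i.e. (-9.7082)·v_x + (6)·v_y = 0,
  so v ∝ (b, λ_1 - a) = (6, 9.7082) = u.
  ||u|| = √((6)² + (9.7082)²) = √(130.2492) ≈ 11.4127,
  v_1 = u/||u|| ≈ (0.5257, 0.8507) (||v_1|| = 1).

λ_1 = 13.7082,  λ_2 = 0.2918;  v_1 ≈ (0.5257, 0.8507)


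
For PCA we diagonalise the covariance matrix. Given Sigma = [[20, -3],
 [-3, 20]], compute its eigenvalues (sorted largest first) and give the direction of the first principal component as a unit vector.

Step 1 — characteristic polynomial of 2×2 Sigma:
  det(Sigma - λI) = λ² - trace · λ + det = 0.
  trace = 20 + 20 = 40, det = 20·20 - (-3)² = 391.
Step 2 — discriminant:
  Δ = trace² - 4·det = 1600 - 1564 = 36.
Step 3 — eigenvalues:
  λ = (trace ± √Δ)/2 = (40 ± 6)/2,
  λ_1 = 23,  λ_2 = 17.

Step 4 — unit eigenvector for λ_1: solve (Sigma - λ_1 I)v = 0. First row:
  (20 - 23)·v_x + (-3)·v_y = 0, i.e. (-3)·v_x + (-3)·v_y = 0,
  so v ∝ (b, λ_1 - a) = (-3, 3); multiply by -1 so the first entry is positive: u = (3, -3).
  ||u|| = √((3)² + (-3)²) = √(18) ≈ 4.2426,
  v_1 = u/||u|| ≈ (0.7071, -0.7071) (||v_1|| = 1).

λ_1 = 23,  λ_2 = 17;  v_1 ≈ (0.7071, -0.7071)


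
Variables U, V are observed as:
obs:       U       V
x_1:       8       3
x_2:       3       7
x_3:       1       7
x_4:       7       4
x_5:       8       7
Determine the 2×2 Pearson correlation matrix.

Step 1 — column means:
  mean(U) = (8 + 3 + 1 + 7 + 8) / 5 = 27/5 = 5.4
  mean(V) = (3 + 7 + 7 + 4 + 7) / 5 = 28/5 = 5.6

Step 2 — sample variances and covariances s[i,j] = (1/(n-1)) · Σ_k (x_{k,i} - mean_i) · (x_{k,j} - mean_j), with n-1 = 4:
  s[U,U] = ((2.6)·(2.6) + (-2.4)·(-2.4) + (-4.4)·(-4.4) + (1.6)·(1.6) + (2.6)·(2.6)) / 4 = 41.2/4 = 10.3
  s[U,V] = ((2.6)·(-2.6) + (-2.4)·(1.4) + (-4.4)·(1.4) + (1.6)·(-1.6) + (2.6)·(1.4)) / 4 = -15.2/4 = -3.8
  s[V,V] = ((-2.6)·(-2.6) + (1.4)·(1.4) + (1.4)·(1.4) + (-1.6)·(-1.6) + (1.4)·(1.4)) / 4 = 15.2/4 = 3.8
  Sample standard deviations s_i = √(s[i,i]):
  s(U) = √(10.3) = 3.2094
  s(V) = √(3.8) = 1.9494

Step 3 — r_{ij} = s_{ij} / (s_i · s_j):
  r[U,U] = 1 (diagonal).
  r[U,V] = -3.8 / (3.2094 · 1.9494) = -3.8 / 6.2562 = -0.6074
  r[V,V] = 1 (diagonal).

R is symmetric with unit diagonal. Assembling:

R = [[1, -0.6074],
 [-0.6074, 1]]


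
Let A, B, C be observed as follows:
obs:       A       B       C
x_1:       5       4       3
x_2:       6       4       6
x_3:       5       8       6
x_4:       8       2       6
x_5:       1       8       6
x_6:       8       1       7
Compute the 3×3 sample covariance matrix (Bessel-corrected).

Step 1 — column means:
  mean(A) = (5 + 6 + 5 + 8 + 1 + 8) / 6 = 33/6 = 5.5
  mean(B) = (4 + 4 + 8 + 2 + 8 + 1) / 6 = 27/6 = 4.5
  mean(C) = (3 + 6 + 6 + 6 + 6 + 7) / 6 = 34/6 = 5.6667

Step 2 — sample covariance S[i,j] = (1/(n-1)) · Σ_k (x_{k,i} - mean_i) · (x_{k,j} - mean_j), with n-1 = 5.
  S[A,A] = ((-0.5)·(-0.5) + (0.5)·(0.5) + (-0.5)·(-0.5) + (2.5)·(2.5) + (-4.5)·(-4.5) + (2.5)·(2.5)) / 5 = 33.5/5 = 6.7
  S[A,B] = ((-0.5)·(-0.5) + (0.5)·(-0.5) + (-0.5)·(3.5) + (2.5)·(-2.5) + (-4.5)·(3.5) + (2.5)·(-3.5)) / 5 = -32.5/5 = -6.5
  S[A,C] = ((-0.5)·(-2.6667) + (0.5)·(0.3333) + (-0.5)·(0.3333) + (2.5)·(0.3333) + (-4.5)·(0.3333) + (2.5)·(1.3333)) / 5 = 4/5 = 0.8
  S[B,B] = ((-0.5)·(-0.5) + (-0.5)·(-0.5) + (3.5)·(3.5) + (-2.5)·(-2.5) + (3.5)·(3.5) + (-3.5)·(-3.5)) / 5 = 43.5/5 = 8.7
  S[B,C] = ((-0.5)·(-2.6667) + (-0.5)·(0.3333) + (3.5)·(0.3333) + (-2.5)·(0.3333) + (3.5)·(0.3333) + (-3.5)·(1.3333)) / 5 = -2/5 = -0.4
  S[C,C] = ((-2.6667)·(-2.6667) + (0.3333)·(0.3333) + (0.3333)·(0.3333) + (0.3333)·(0.3333) + (0.3333)·(0.3333) + (1.3333)·(1.3333)) / 5 = 9.3333/5 = 1.8667

S is symmetric (S[j,i] = S[i,j]). Assembling:

S = [[6.7, -6.5, 0.8],
 [-6.5, 8.7, -0.4],
 [0.8, -0.4, 1.8667]]


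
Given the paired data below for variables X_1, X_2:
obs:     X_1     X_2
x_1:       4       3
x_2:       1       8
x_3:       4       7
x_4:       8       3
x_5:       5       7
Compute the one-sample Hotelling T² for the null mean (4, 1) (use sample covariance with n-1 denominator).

Step 1 — sample mean vector:
  mean(X_1) = (4 + 1 + 4 + 8 + 5) / 5 = 22/5 = 4.4
  mean(X_2) = (3 + 8 + 7 + 3 + 7) / 5 = 28/5 = 5.6
  x̄ = (4.4, 5.6),  deviation x̄ - mu_0 = (4.4, 5.6) - (4, 1) = (0.4, 4.6).

Step 2 — sample covariance matrix, S[i,j] = (1/(n-1)) · Σ_k (x_{k,i} - mean_i) · (x_{k,j} - mean_j), divisor n-1 = 4:
  S[X_1,X_1] = ((-0.4)·(-0.4) + (-3.4)·(-3.4) + (-0.4)·(-0.4) + (3.6)·(3.6) + (0.6)·(0.6)) / 4 = 25.2/4 = 6.3
  S[X_1,X_2] = ((-0.4)·(-2.6) + (-3.4)·(2.4) + (-0.4)·(1.4) + (3.6)·(-2.6) + (0.6)·(1.4)) / 4 = -16.2/4 = -4.05
  S[X_2,X_2] = ((-2.6)·(-2.6) + (2.4)·(2.4) + (1.4)·(1.4) + (-2.6)·(-2.6) + (1.4)·(1.4)) / 4 = 23.2/4 = 5.8
  S = [[6.3, -4.05],
 [-4.05, 5.8]].

Step 3 — invert S. det(S) = 6.3·5.8 - (-4.05)² = 20.1375.
  S^{-1} = (1/det) · [[d, -b], [-b, a]] = [[0.288, 0.2011],
 [0.2011, 0.3128]].

Step 4 — quadratic form (x̄ - mu_0)^T · S^{-1} · (x̄ - mu_0):
  S^{-1} · (x̄ - mu_0) = (1.0403, 1.5196),
  (x̄ - mu_0)^T · [...] = (0.4)·(1.0403) + (4.6)·(1.5196) = 7.4061.

Step 5 — scale by n: T² = 5 · 7.4061 = 37.0304.

T² ≈ 37.0304


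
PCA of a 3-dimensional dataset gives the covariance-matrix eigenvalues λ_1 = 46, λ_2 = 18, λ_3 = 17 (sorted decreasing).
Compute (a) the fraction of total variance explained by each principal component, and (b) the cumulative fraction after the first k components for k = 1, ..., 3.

Step 1 — total variance = trace(Sigma) = Σ λ_i = 46 + 18 + 17 = 81.

Step 2 — fraction explained by component i = λ_i / Σ λ:
  PC1: 46/81 = 0.5679
  PC2: 18/81 = 0.2222
  PC3: 17/81 = 0.2099

Step 3 — cumulative fraction after k components = (λ_1 + ... + λ_k) / Σ λ:
  k = 1: 46/81 = 0.5679
  k = 2: (46 + 18)/81 = 64/81 = 0.7901
  k = 3: (46 + 18 + 17)/81 = 81/81 = 1

Summary (fraction, with percent):

explained: PC1 0.5679 (56.79%), PC2 0.2222 (22.22%), PC3 0.2099 (20.99%);  cumulative: 0.5679, 0.7901, 1


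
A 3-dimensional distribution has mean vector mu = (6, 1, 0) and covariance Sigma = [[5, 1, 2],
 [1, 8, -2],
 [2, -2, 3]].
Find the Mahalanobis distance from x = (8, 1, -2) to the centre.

Step 1 — centre the observation: (x - mu) = (2, 0, -2).

Step 2 — invert Sigma (cofactor / det for 3×3, or solve directly):
  Sigma^{-1} = [[0.3509, -0.1228, -0.3158],
 [-0.1228, 0.193, 0.2105],
 [-0.3158, 0.2105, 0.6842]].

Step 3 — form the quadratic (x - mu)^T · Sigma^{-1} · (x - mu):
  Sigma^{-1} · (x - mu) = (1.3333, -0.6667, -2).
  (x - mu)^T · [Sigma^{-1} · (x - mu)] = (2)·(1.3333) + (0)·(-0.6667) + (-2)·(-2) = 6.6667.

Step 4 — take square root: d = √(6.6667) ≈ 2.582.

d(x, mu) = √(6.6667) ≈ 2.582


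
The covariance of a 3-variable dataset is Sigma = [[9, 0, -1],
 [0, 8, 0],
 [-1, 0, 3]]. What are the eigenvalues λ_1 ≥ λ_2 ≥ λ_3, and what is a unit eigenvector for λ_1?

Step 1 — characteristic polynomial p(λ) = det(λI - Sigma) = λ³ - tr·λ² + c_1·λ - det, where tr = trace, c_1 = sum of the principal 2×2 minors, det = det(Sigma):
  tr = 9 + 8 + 3 = 20,
  c_1 = (9·8 - (0)²) + (9·3 - (-1)²) + (8·3 - (0)²) = 72 + 26 + 24 = 122,
  det = 9·(8·3 - (0)²) - (0)·((0)·3 - (0)·(-1)) + (-1)·((0)·(0) - 8·(-1)) = 9·(24) - (0)·(0) + (-1)·(8) = 208.
  So p(λ) = λ³ - 20λ² + 122λ - 208.
Step 2 — look for an integer root (rational root theorem: any rational root is an integer divisor of 208). Testing λ = 8:
  p(8) = 512 - 1280 + 976 - 208 = 0  ✓
  Dividing out (λ - 8): p(λ) = (λ - 8)(λ² - 12λ + 26).
Step 3 — remaining eigenvalues from the quadratic λ² - 12λ + 26 = 0:
  Δ = 12² - 4·26 = 144 - 104 = 40,  λ = (12 ± √40)/2 = (12 ± 6.3246)/2 ≈ 9.1623 or 2.8377.
  Sorted: λ_1 = 9.1623,  λ_2 = 8,  λ_3 = 2.8377  (check: sum = 20 = tr ✓).

Step 4 — unit eigenvector for λ_1 ≈ 9.1623: v spans the null space of (Sigma - λ_1 I), whose rows are
  r_1 = (-0.1623, 0, -1),  r_2 = (0, -1.1623, 0),  r_3 = (-1, 0, -6.1623).
  v is orthogonal to every row, so take v ∝ r_1 × r_2 = ((0)·(0) - (-1)·(-1.1623), (-1)·(0) - (-0.1623)·(0), (-0.1623)·(-1.1623) - (0)·(0)) ≈ (-1.1623, 0, 0.1886).
  Rescale (multiply by -1 so the first nonzero entry is positive): u = (1.1623, 0, -0.1886).
  ||u|| = √((1.1623)² + (0)² + (-0.1886)²) = √(1.3865) ≈ 1.1775,  v_1 = u/||u|| ≈ (0.9871, 0, -0.1602) (||v_1|| = 1).

λ_1 = 9.1623,  λ_2 = 8,  λ_3 = 2.8377;  v_1 ≈ (0.9871, 0, -0.1602)


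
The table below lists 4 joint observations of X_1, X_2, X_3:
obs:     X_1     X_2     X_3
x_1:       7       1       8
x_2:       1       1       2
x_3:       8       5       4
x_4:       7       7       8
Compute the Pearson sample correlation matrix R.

Step 1 — column means:
  mean(X_1) = (7 + 1 + 8 + 7) / 4 = 23/4 = 5.75
  mean(X_2) = (1 + 1 + 5 + 7) / 4 = 14/4 = 3.5
  mean(X_3) = (8 + 2 + 4 + 8) / 4 = 22/4 = 5.5

Step 2 — sample variances and covariances s[i,j] = (1/(n-1)) · Σ_k (x_{k,i} - mean_i) · (x_{k,j} - mean_j), with n-1 = 3:
  s[X_1,X_1] = ((1.25)·(1.25) + (-4.75)·(-4.75) + (2.25)·(2.25) + (1.25)·(1.25)) / 3 = 30.75/3 = 10.25
  s[X_1,X_2] = ((1.25)·(-2.5) + (-4.75)·(-2.5) + (2.25)·(1.5) + (1.25)·(3.5)) / 3 = 16.5/3 = 5.5
  s[X_1,X_3] = ((1.25)·(2.5) + (-4.75)·(-3.5) + (2.25)·(-1.5) + (1.25)·(2.5)) / 3 = 19.5/3 = 6.5
  s[X_2,X_2] = ((-2.5)·(-2.5) + (-2.5)·(-2.5) + (1.5)·(1.5) + (3.5)·(3.5)) / 3 = 27/3 = 9
  s[X_2,X_3] = ((-2.5)·(2.5) + (-2.5)·(-3.5) + (1.5)·(-1.5) + (3.5)·(2.5)) / 3 = 9/3 = 3
  s[X_3,X_3] = ((2.5)·(2.5) + (-3.5)·(-3.5) + (-1.5)·(-1.5) + (2.5)·(2.5)) / 3 = 27/3 = 9
  Sample standard deviations s_i = √(s[i,i]):
  s(X_1) = √(10.25) = 3.2016
  s(X_2) = √(9) = 3
  s(X_3) = √(9) = 3

Step 3 — r_{ij} = s_{ij} / (s_i · s_j):
  r[X_1,X_1] = 1 (diagonal).
  r[X_1,X_2] = 5.5 / (3.2016 · 3) = 5.5 / 9.6047 = 0.5726
  r[X_1,X_3] = 6.5 / (3.2016 · 3) = 6.5 / 9.6047 = 0.6768
  r[X_2,X_2] = 1 (diagonal).
  r[X_2,X_3] = 3 / (3 · 3) = 3 / 9 = 0.3333
  r[X_3,X_3] = 1 (diagonal).

R is symmetric with unit diagonal. Assembling:

R = [[1, 0.5726, 0.6768],
 [0.5726, 1, 0.3333],
 [0.6768, 0.3333, 1]]


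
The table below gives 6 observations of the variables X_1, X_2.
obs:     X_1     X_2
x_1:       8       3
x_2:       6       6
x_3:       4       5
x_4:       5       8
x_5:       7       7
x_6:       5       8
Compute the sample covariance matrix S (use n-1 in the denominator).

Step 1 — column means:
  mean(X_1) = (8 + 6 + 4 + 5 + 7 + 5) / 6 = 35/6 = 5.8333
  mean(X_2) = (3 + 6 + 5 + 8 + 7 + 8) / 6 = 37/6 = 6.1667

Step 2 — sample covariance S[i,j] = (1/(n-1)) · Σ_k (x_{k,i} - mean_i) · (x_{k,j} - mean_j), with n-1 = 5.
  S[X_1,X_1] = ((2.1667)·(2.1667) + (0.1667)·(0.1667) + (-1.8333)·(-1.8333) + (-0.8333)·(-0.8333) + (1.1667)·(1.1667) + (-0.8333)·(-0.8333)) / 5 = 10.8333/5 = 2.1667
  S[X_1,X_2] = ((2.1667)·(-3.1667) + (0.1667)·(-0.1667) + (-1.8333)·(-1.1667) + (-0.8333)·(1.8333) + (1.1667)·(0.8333) + (-0.8333)·(1.8333)) / 5 = -6.8333/5 = -1.3667
  S[X_2,X_2] = ((-3.1667)·(-3.1667) + (-0.1667)·(-0.1667) + (-1.1667)·(-1.1667) + (1.8333)·(1.8333) + (0.8333)·(0.8333) + (1.8333)·(1.8333)) / 5 = 18.8333/5 = 3.7667

S is symmetric (S[j,i] = S[i,j]). Assembling:

S = [[2.1667, -1.3667],
 [-1.3667, 3.7667]]
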